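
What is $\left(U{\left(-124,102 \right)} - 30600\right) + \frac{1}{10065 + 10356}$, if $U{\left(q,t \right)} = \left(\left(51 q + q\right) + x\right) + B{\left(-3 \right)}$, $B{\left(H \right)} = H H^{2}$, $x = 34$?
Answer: $- \frac{756414260}{20421} \approx -37041.0$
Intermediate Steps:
$B{\left(H \right)} = H^{3}$
$U{\left(q,t \right)} = 7 + 52 q$ ($U{\left(q,t \right)} = \left(\left(51 q + q\right) + 34\right) + \left(-3\right)^{3} = \left(52 q + 34\right) - 27 = \left(34 + 52 q\right) - 27 = 7 + 52 q$)
$\left(U{\left(-124,102 \right)} - 30600\right) + \frac{1}{10065 + 10356} = \left(\left(7 + 52 \left(-124\right)\right) - 30600\right) + \frac{1}{10065 + 10356} = \left(\left(7 - 6448\right) - 30600\right) + \frac{1}{20421} = \left(-6441 - 30600\right) + \frac{1}{20421} = -37041 + \frac{1}{20421} = - \frac{756414260}{20421}$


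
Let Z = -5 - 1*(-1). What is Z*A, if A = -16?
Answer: 64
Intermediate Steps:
Z = -4 (Z = -5 + 1 = -4)
Z*A = -4*(-16) = 64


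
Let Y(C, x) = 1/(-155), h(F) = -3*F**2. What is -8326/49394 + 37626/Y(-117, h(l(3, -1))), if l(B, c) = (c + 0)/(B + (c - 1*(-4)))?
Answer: -144033649073/24697 ≈ -5.8320e+6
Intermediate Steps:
l(B, c) = c/(4 + B + c) (l(B, c) = c/(B + (c + 4)) = c/(B + (4 + c)) = c/(4 + B + c))
Y(C, x) = -1/155
-8326/49394 + 37626/Y(-117, h(l(3, -1))) = -8326/49394 + 37626/(-1/155) = -8326*1/49394 + 37626*(-155) = -4163/24697 - 5832030 = -144033649073/24697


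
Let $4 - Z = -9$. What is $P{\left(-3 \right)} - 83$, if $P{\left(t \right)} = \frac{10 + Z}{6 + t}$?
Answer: $- \frac{226}{3} \approx -75.333$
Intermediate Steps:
$Z = 13$ ($Z = 4 - -9 = 4 + 9 = 13$)
$P{\left(t \right)} = \frac{23}{6 + t}$ ($P{\left(t \right)} = \frac{10 + 13}{6 + t} = \frac{23}{6 + t}$)
$P{\left(-3 \right)} - 83 = \frac{23}{6 - 3} - 83 = \frac{23}{3} - 83 = - \frac{226}{3}$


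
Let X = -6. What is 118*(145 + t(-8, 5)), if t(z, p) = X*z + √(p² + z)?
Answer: 22774 + 118*√17 ≈ 23261.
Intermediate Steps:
t(z, p) = √(z + p²) - 6*z (t(z, p) = -6*z + √(p² + z) = -6*z + √(z + p²) = √(z + p²) - 6*z)
118*(145 + t(-8, 5)) = 118*(145 + (√(-8 + 5²) - 6*(-8))) = 118*(145 + (√(-8 + 25) + 48)) = 118*(145 + (√17 + 48)) = 118*(145 + (48 + √17)) = 118*(193 + √17) = 22774 + 118*√17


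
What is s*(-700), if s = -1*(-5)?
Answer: -3500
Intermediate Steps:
s = 5
s*(-700) = 5*(-700) = -3500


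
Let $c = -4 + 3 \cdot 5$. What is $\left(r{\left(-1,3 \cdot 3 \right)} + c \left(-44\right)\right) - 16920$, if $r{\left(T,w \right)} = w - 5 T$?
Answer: $-17390$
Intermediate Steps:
$r{\left(T,w \right)} = w - 5 T$
$c = 11$ ($c = -4 + 15 = 11$)
$\left(r{\left(-1,3 \cdot 3 \right)} + c \left(-44\right)\right) - 16920 = \left(\left(3 \cdot 3 - -5\right) + 11 \left(-44\right)\right) - 16920 = \left(\left(9 + 5\right) - 484\right) - 16920 = \left(14 - 484\right) - 16920 = -470 - 16920 = -17390$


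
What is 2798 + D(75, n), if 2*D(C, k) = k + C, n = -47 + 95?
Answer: 5719/2 ≈ 2859.5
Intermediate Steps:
n = 48
D(C, k) = C/2 + k/2 (D(C, k) = (k + C)/2 = (C + k)/2 = C/2 + k/2)
2798 + D(75, n) = 2798 + ((½)*75 + (½)*48) = 2798 + (75/2 + 24) = 2798 + 123/2 = 5719/2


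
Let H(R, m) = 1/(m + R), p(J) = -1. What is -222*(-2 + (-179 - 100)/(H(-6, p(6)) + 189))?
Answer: 510267/661 ≈ 771.96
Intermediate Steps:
H(R, m) = 1/(R + m)
-222*(-2 + (-179 - 100)/(H(-6, p(6)) + 189)) = -222*(-2 + (-179 - 100)/(1/(-6 - 1) + 189)) = -222*(-2 - 279/(1/(-7) + 189)) = -222*(-2 - 279/(-1/7 + 189)) = -222*(-2 - 279/1322/7) = -222*(-2 - 279*7/1322) = -222*(-2 - 1953/1322) = -222*(-4597/1322) = 510267/661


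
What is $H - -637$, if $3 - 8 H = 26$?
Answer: $\frac{5073}{8} \approx 634.13$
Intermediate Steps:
$H = - \frac{23}{8}$ ($H = \frac{3}{8} - \frac{13}{4} = - \frac{23}{8} \approx -2.875$)
$H - -637 = - \frac{23}{8} - -637 = - \frac{23}{8} + 637 = \frac{5073}{8}$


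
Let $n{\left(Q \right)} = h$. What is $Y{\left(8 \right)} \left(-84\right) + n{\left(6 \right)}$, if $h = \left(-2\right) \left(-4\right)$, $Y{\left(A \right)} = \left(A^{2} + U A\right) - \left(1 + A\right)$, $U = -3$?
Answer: $-2596$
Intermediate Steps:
$Y{\left(A \right)} = -1 + A^{2} - 4 A$ ($Y{\left(A \right)} = \left(A^{2} - 3 A\right) - \left(1 + A\right) = -1 + A^{2} - 4 A$)
$h = 8$
$n{\left(Q \right)} = 8$
$Y{\left(8 \right)} \left(-84\right) + n{\left(6 \right)} = \left(-1 + 8^{2} - 32\right) \left(-84\right) + 8 = \left(-1 + 64 - 32\right) \left(-84\right) + 8 = 31 \left(-84\right) + 8 = -2604 + 8 = -2596$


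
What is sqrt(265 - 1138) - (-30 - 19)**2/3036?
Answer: -2401/3036 + 3*I*sqrt(97) ≈ -0.79084 + 29.547*I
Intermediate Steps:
sqrt(265 - 1138) - (-30 - 19)**2/3036 = sqrt(-873) - (-49)**2/3036 = 3*I*sqrt(97) - 2401/3036 = -2401/3036 + 3*I*sqrt(97)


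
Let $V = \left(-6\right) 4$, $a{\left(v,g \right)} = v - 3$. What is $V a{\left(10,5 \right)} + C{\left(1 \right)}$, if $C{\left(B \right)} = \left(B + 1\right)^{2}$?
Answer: $-164$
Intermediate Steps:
$a{\left(v,g \right)} = -3 + v$ ($a{\left(v,g \right)} = v - 3 = -3 + v$)
$C{\left(B \right)} = \left(1 + B\right)^{2}$
$V = -24$
$V a{\left(10,5 \right)} + C{\left(1 \right)} = - 24 \left(-3 + 10\right) + \left(1 + 1\right)^{2} = \left(-24\right) 7 + 2^{2} = -168 + 4 = -164$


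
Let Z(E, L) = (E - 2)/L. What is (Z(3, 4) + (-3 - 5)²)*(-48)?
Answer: -3084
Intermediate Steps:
Z(E, L) = (-2 + E)/L
(Z(3, 4) + (-3 - 5)²)*(-48) = ((-2 + 3)/4 + (-3 - 5)²)*(-48) = ((¼)*1 + (-8)²)*(-48) = (¼ + 64)*(-48) = (257/4)*(-48) = -3084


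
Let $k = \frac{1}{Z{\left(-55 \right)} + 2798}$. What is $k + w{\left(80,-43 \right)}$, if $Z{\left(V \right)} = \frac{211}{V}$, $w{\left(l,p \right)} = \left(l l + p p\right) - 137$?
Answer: $\frac{1246644103}{153679} \approx 8112.0$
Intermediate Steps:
$w{\left(l,p \right)} = -137 + l^{2} + p^{2}$ ($w{\left(l,p \right)} = \left(l^{2} + p^{2}\right) - 137 = -137 + l^{2} + p^{2}$)
$k = \frac{55}{153679}$ ($k = \frac{1}{\frac{211}{-55} + 2798} = \frac{1}{211 \left(- \frac{1}{55}\right) + 2798} = \frac{1}{- \frac{211}{55} + 2798} = \frac{1}{\frac{153679}{55}} = \frac{55}{153679} \approx 0.00035789$)
$k + w{\left(80,-43 \right)} = \frac{55}{153679} + \left(-137 + 80^{2} + \left(-43\right)^{2}\right) = \frac{55}{153679} + \left(-137 + 6400 + 1849\right) = \frac{55}{153679} + 8112 = \frac{1246644103}{153679}$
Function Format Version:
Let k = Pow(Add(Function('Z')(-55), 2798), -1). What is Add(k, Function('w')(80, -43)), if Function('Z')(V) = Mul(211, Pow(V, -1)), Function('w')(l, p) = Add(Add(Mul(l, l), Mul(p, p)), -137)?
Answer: Rational(1246644103, 153679) ≈ 8112.0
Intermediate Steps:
Function('w')(l, p) = Add(-137, Pow(l, 2), Pow(p, 2)) (Function('w')(l, p) = Add(Add(Pow(l, 2), Pow(p, 2)), -137) = Add(-137, Pow(l, 2), Pow(p, 2)))
k = Rational(55, 153679) (k = Pow(Add(Mul(211, Pow(-55, -1)), 2798), -1) = Pow(Add(Mul(211, Rational(-1, 55)), 2798), -1) = Pow(Add(Rational(-211, 55), 2798), -1) = Pow(Rational(153679, 55), -1) = Rational(55, 153679) ≈ 0.00035789)
Add(k, Function('w')(80, -43)) = Add(Rational(55, 153679), Add(-137, Pow(80, 2), Pow(-43, 2))) = Add(Rational(55, 153679), Add(-137, 6400, 1849)) = Add(Rational(55, 153679), 8112) = Rational(1246644103, 153679)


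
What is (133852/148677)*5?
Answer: 669260/148677 ≈ 4.5014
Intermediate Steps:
(133852/148677)*5 = 669260/148677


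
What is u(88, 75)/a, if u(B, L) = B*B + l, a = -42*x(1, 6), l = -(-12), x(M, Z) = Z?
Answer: -277/9 ≈ -30.778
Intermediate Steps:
l = 12 (l = -3*(-4) = 12)
a = -252 (a = -42*6 = -252)
u(B, L) = 12 + B² (u(B, L) = B*B + 12 = B² + 12 = 12 + B²)
u(88, 75)/a = (12 + 88²)/(-252) = (12 + 7744)*(-1/252) = 7756*(-1/252) = -277/9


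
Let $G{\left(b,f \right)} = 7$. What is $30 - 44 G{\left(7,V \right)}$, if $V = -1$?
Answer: $-278$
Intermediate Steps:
$30 - 44 G{\left(7,V \right)} = 30 - 308 = -278$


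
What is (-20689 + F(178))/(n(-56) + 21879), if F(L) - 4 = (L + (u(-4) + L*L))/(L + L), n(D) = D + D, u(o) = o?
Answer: -3666001/3874526 ≈ -0.94618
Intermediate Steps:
n(D) = 2*D
F(L) = 4 + (-4 + L + L²)/(2*L) (F(L) = 4 + (L + (-4 + L*L))/(L + L) = 4 + (L + (-4 + L²))/((2*L)) = 4 + (-4 + L + L²)*(1/(2*L)) = 4 + (-4 + L + L²)/(2*L))
(-20689 + F(178))/(n(-56) + 21879) = (-20689 + (½)*(-4 + 178*(9 + 178))/178)/(2*(-56) + 21879) = (-20689 + (½)*(1/178)*(-4 + 178*187))/(-112 + 21879) = (-20689 + (½)*(1/178)*(-4 + 33286))/21767 = (-20689 + (½)*(1/178)*33282)*(1/21767) = (-20689 + 16641/178)*(1/21767) = -3666001/178*1/21767 = -3666001/3874526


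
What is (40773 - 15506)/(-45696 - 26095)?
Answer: -25267/71791 ≈ -0.35195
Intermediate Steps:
(40773 - 15506)/(-45696 - 26095) = 25267/(-71791) = 25267*(-1/71791) = -25267/71791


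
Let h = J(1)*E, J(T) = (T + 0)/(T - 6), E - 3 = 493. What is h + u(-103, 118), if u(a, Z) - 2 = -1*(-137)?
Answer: 199/5 ≈ 39.800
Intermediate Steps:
E = 496 (E = 3 + 493 = 496)
u(a, Z) = 139 (u(a, Z) = 2 - 1*(-137) = 2 + 137 = 139)
J(T) = T/(-6 + T)
h = -496/5 (h = (1/(-6 + 1))*496 = (1/(-5))*496 = (1*(-⅕))*496 = -⅕*496 = -496/5 ≈ -99.200)
h + u(-103, 118) = -496/5 + 139 = 199/5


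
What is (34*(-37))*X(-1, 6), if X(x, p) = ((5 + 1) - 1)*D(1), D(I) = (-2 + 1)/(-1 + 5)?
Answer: 3145/2 ≈ 1572.5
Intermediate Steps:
D(I) = -¼ (D(I) = -1/4 = -1*¼ = -¼)
X(x, p) = -5/4 (X(x, p) = ((5 + 1) - 1)*(-¼) = (6 - 1)*(-¼) = 5*(-¼) = -5/4)
(34*(-37))*X(-1, 6) = (34*(-37))*(-5/4) = -1258*(-5/4) = 3145/2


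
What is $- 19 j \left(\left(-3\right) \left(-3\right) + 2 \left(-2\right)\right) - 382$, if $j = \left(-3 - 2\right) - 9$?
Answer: $948$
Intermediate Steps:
$j = -14$ ($j = -5 - 9 = -14$)
$- 19 j \left(\left(-3\right) \left(-3\right) + 2 \left(-2\right)\right) - 382 = \left(-19\right) \left(-14\right) \left(\left(-3\right) \left(-3\right) + 2 \left(-2\right)\right) - 382 = 266 \left(9 - 4\right) - 382 = 266 \cdot 5 - 382 = 1330 - 382 = 948$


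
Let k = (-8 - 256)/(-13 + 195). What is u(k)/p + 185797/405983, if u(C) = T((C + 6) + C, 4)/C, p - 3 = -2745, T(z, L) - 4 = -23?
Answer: 66546164761/146943110952 ≈ 0.45287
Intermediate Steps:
T(z, L) = -19 (T(z, L) = 4 - 23 = -19)
p = -2742 (p = 3 - 2745 = -2742)
k = -132/91 (k = -264/182 = -264*1/182 = -132/91 ≈ -1.4506)
u(C) = -19/C
u(k)/p + 185797/405983 = -19/(-132/91)/(-2742) + 185797/405983 = -19*(-91/132)*(-1/2742) + 185797*(1/405983) = (1729/132)*(-1/2742) + 185797/405983 = -1729/361944 + 185797/405983 = 66546164761/146943110952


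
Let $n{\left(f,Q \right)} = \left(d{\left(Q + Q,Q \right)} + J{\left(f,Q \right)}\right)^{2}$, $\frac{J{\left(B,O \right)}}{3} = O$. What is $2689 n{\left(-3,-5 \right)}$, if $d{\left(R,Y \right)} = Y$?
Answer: $1075600$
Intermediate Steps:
$J{\left(B,O \right)} = 3 O$
$n{\left(f,Q \right)} = 16 Q^{2}$ ($n{\left(f,Q \right)} = \left(Q + 3 Q\right)^{2} = \left(4 Q\right)^{2} = 16 Q^{2}$)
$2689 n{\left(-3,-5 \right)} = 2689 \cdot 16 \left(-5\right)^{2} = 2689 \cdot 16 \cdot 25 = 2689 \cdot 400 = 1075600$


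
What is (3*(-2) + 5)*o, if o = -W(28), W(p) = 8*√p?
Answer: 16*√7 ≈ 42.332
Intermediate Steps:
o = -16*√7 (o = -8*√28 = -8*2*√7 = -16*√7 ≈ -42.332)
(3*(-2) + 5)*o = (3*(-2) + 5)*(-16*√7) = (-6 + 5)*(-16*√7) = -(-16)*√7 = 16*√7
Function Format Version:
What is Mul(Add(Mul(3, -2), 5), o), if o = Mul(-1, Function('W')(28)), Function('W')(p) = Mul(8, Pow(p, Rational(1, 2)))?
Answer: Mul(16, Pow(7, Rational(1, 2))) ≈ 42.332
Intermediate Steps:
o = Mul(-16, Pow(7, Rational(1, 2))) (o = Mul(-1, Mul(8, Pow(28, Rational(1, 2)))) = Mul(-1, Mul(8, Mul(2, Pow(7, Rational(1, 2))))) = Mul(-1, Mul(16, Pow(7, Rational(1, 2)))) = Mul(-16, Pow(7, Rational(1, 2))) ≈ -42.332)
Mul(Add(Mul(3, -2), 5), o) = Mul(Add(Mul(3, -2), 5), Mul(-16, Pow(7, Rational(1, 2)))) = Mul(Add(-6, 5), Mul(-16, Pow(7, Rational(1, 2)))) = Mul(-1, Mul(-16, Pow(7, Rational(1, 2)))) = Mul(16, Pow(7, Rational(1, 2)))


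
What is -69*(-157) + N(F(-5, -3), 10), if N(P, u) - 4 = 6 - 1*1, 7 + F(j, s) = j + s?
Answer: 10842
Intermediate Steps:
F(j, s) = -7 + j + s (F(j, s) = -7 + (j + s) = -7 + j + s)
N(P, u) = 9 (N(P, u) = 4 + (6 - 1*1) = 4 + (6 - 1) = 4 + 5 = 9)
-69*(-157) + N(F(-5, -3), 10) = -69*(-157) + 9 = 10833 + 9 = 10842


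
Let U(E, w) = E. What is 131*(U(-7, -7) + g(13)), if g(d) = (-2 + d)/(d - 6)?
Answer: -4978/7 ≈ -711.14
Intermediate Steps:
g(d) = (-2 + d)/(-6 + d)
131*(U(-7, -7) + g(13)) = 131*(-7 + (-2 + 13)/(-6 + 13)) = 131*(-7 + 11/7) = 131*(-38/7) = -4978/7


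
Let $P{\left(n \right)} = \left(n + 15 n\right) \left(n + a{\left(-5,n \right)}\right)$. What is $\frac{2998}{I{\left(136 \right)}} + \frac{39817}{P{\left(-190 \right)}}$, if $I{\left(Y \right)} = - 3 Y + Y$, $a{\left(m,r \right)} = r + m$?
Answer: $- \frac{218626811}{19896800} \approx -10.988$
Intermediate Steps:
$a{\left(m,r \right)} = m + r$
$I{\left(Y \right)} = - 2 Y$
$P{\left(n \right)} = 16 n \left(-5 + 2 n\right)$ ($P{\left(n \right)} = \left(n + 15 n\right) \left(n + \left(-5 + n\right)\right) = 16 n \left(-5 + 2 n\right)$)
$\frac{2998}{I{\left(136 \right)}} + \frac{39817}{P{\left(-190 \right)}} = \frac{2998}{\left(-2\right) 136} + \frac{39817}{16 \left(-190\right) \left(-5 + 2 \left(-190\right)\right)} = \frac{2998}{-272} + \frac{39817}{16 \left(-190\right) \left(-5 - 380\right)} = 2998 \left(- \frac{1}{272}\right) + \frac{39817}{16 \left(-190\right) \left(-385\right)} = - \frac{1499}{136} + \frac{39817}{1170400} = - \frac{218626811}{19896800}$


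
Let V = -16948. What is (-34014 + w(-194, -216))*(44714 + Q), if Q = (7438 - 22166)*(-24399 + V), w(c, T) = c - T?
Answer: -20701241193360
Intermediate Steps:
Q = 608958616 (Q = (7438 - 22166)*(-24399 - 16948) = -14728*(-41347) = 608958616)
(-34014 + w(-194, -216))*(44714 + Q) = (-34014 + (-194 - 1*(-216)))*(44714 + 608958616) = (-34014 + (-194 + 216))*609003330 = (-34014 + 22)*609003330 = -33992*609003330 = -20701241193360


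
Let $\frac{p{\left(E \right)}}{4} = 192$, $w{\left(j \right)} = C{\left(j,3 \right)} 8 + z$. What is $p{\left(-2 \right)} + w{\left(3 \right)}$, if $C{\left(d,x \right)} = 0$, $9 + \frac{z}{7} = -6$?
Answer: $663$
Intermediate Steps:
$z = -105$ ($z = -63 + 7 \left(-6\right) = -63 - 42 = -105$)
$w{\left(j \right)} = -105$ ($w{\left(j \right)} = 0 \cdot 8 - 105 = 0 - 105 = -105$)
$p{\left(E \right)} = 768$ ($p{\left(E \right)} = 4 \cdot 192 = 768$)
$p{\left(-2 \right)} + w{\left(3 \right)} = 768 - 105 = 663$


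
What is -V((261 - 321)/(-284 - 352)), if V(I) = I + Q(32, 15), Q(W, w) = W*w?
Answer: -25445/53 ≈ -480.09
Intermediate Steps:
V(I) = 480 + I (V(I) = I + 32*15 = I + 480 = 480 + I)
-V((261 - 321)/(-284 - 352)) = -(480 + (261 - 321)/(-284 - 352)) = -(480 - 60/(-636)) = -(480 - 60*(-1/636)) = -(480 + 5/53) = -1*25445/53 = -25445/53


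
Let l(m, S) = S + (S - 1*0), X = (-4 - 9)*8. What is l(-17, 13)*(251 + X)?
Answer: 3822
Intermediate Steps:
X = -104 (X = -13*8 = -104)
l(m, S) = 2*S (l(m, S) = S + (S + 0) = S + S = 2*S)
l(-17, 13)*(251 + X) = (2*13)*(251 - 104) = 26*147 = 3822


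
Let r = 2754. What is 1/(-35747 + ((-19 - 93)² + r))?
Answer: -1/20449 ≈ -4.8902e-5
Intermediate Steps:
1/(-35747 + ((-19 - 93)² + r)) = 1/(-35747 + ((-19 - 93)² + 2754)) = 1/(-35747 + ((-112)² + 2754)) = 1/(-35747 + (12544 + 2754)) = 1/(-35747 + 15298) = 1/(-20449) = -1/20449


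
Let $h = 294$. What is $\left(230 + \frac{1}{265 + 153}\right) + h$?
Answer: $\frac{219033}{418} \approx 524.0$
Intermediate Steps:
$\left(230 + \frac{1}{265 + 153}\right) + h = \left(230 + \frac{1}{265 + 153}\right) + 294 = \left(230 + \frac{1}{418}\right) + 294 = \frac{96141}{418} + 294 = \frac{219033}{418}$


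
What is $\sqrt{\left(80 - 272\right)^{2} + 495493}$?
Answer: $\sqrt{532357} \approx 729.63$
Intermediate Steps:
$\sqrt{\left(80 - 272\right)^{2} + 495493} = \sqrt{\left(-192\right)^{2} + 495493} = \sqrt{36864 + 495493} = \sqrt{532357}$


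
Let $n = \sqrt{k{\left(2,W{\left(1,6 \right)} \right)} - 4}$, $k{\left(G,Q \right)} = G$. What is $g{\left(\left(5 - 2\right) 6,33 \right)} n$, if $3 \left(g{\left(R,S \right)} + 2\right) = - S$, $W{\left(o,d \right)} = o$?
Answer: $- 13 i \sqrt{2} \approx - 18.385 i$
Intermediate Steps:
$g{\left(R,S \right)} = -2 - \frac{S}{3}$ ($g{\left(R,S \right)} = -2 + \frac{\left(-1\right) S}{3} = -2 - \frac{S}{3}$)
$n = i \sqrt{2}$ ($n = \sqrt{2 - 4} = \sqrt{-2} = i \sqrt{2} \approx 1.4142 i$)
$g{\left(\left(5 - 2\right) 6,33 \right)} n = \left(-2 - 11\right) i \sqrt{2} = - 13 i \sqrt{2}$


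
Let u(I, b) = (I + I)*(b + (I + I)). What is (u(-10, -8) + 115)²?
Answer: 455625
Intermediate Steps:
u(I, b) = 2*I*(b + 2*I) (u(I, b) = (2*I)*(b + 2*I) = 2*I*(b + 2*I))
(u(-10, -8) + 115)² = (2*(-10)*(-8 + 2*(-10)) + 115)² = (2*(-10)*(-8 - 20) + 115)² = (2*(-10)*(-28) + 115)² = (560 + 115)² = 675² = 455625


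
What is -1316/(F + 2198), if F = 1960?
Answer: -94/297 ≈ -0.31650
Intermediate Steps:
-1316/(F + 2198) = -1316/(1960 + 2198) = -1316/4158 = (1/4158)*(-1316) = -94/297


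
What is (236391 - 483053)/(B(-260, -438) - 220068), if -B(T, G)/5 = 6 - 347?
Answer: 246662/218363 ≈ 1.1296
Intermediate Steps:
B(T, G) = 1705 (B(T, G) = -5*(6 - 347) = -5*(-341) = 1705)
(236391 - 483053)/(B(-260, -438) - 220068) = (236391 - 483053)/(1705 - 220068) = -246662/(-218363) = -246662*(-1/218363) = 246662/218363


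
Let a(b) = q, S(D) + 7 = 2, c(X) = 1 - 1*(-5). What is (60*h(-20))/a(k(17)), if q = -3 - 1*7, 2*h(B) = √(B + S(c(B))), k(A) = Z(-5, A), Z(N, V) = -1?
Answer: -15*I ≈ -15.0*I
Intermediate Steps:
k(A) = -1
c(X) = 6 (c(X) = 1 + 5 = 6)
S(D) = -5 (S(D) = -7 + 2 = -5)
h(B) = √(-5 + B)/2 (h(B) = √(B - 5)/2 = √(-5 + B)/2)
q = -10 (q = -3 - 7 = -10)
a(b) = -10
(60*h(-20))/a(k(17)) = (60*(√(-5 - 20)/2))/(-10) = (60*(√(-25)/2))*(-⅒) = (60*((5*I)/2))*(-⅒) = (60*(5*I/2))*(-⅒) = (150*I)*(-⅒) = -15*I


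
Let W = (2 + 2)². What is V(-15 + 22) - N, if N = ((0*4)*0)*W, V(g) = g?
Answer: 7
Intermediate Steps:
W = 16 (W = 4² = 16)
N = 0 (N = ((0*4)*0)*16 = (0*0)*16 = 0*16 = 0)
V(-15 + 22) - N = (-15 + 22) - 1*0 = 7 + 0 = 7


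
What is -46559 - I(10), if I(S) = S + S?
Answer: -46579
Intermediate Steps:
I(S) = 2*S
-46559 - I(10) = -46559 - 2*10 = -46559 - 1*20 = -46559 - 20 = -46579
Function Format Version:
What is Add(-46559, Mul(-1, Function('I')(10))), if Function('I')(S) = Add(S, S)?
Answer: -46579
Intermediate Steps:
Function('I')(S) = Mul(2, S)
Add(-46559, Mul(-1, Function('I')(10))) = Add(-46559, Mul(-1, Mul(2, 10))) = Add(-46559, Mul(-1, 20)) = Add(-46559, -20) = -46579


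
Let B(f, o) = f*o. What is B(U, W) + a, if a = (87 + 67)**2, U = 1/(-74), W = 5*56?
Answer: 877352/37 ≈ 23712.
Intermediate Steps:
W = 280
U = -1/74 ≈ -0.013514
a = 23716 (a = 154**2 = 23716)
B(U, W) + a = -1/74*280 + 23716 = -140/37 + 23716 = 877352/37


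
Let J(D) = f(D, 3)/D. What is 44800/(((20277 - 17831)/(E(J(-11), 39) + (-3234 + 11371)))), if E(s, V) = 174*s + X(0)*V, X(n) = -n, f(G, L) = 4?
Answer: 1989366400/13453 ≈ 1.4788e+5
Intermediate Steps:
J(D) = 4/D
E(s, V) = 174*s (E(s, V) = 174*s + (-1*0)*V = 174*s + 0*V = 174*s + 0 = 174*s)
44800/(((20277 - 17831)/(E(J(-11), 39) + (-3234 + 11371)))) = 44800/(((20277 - 17831)/(174*(4/(-11)) + (-3234 + 11371)))) = 44800/((2446/(174*(4*(-1/11)) + 8137))) = 44800/((2446/(174*(-4/11) + 8137))) = 44800/((2446/(-696/11 + 8137))) = 44800/((2446/(88811/11))) = 44800/((2446*(11/88811))) = 44800/(26906/88811) = 44800*(88811/26906) = 1989366400/13453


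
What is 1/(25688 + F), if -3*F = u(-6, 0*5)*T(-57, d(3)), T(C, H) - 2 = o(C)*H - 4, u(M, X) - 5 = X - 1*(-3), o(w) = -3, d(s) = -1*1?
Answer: 3/77056 ≈ 3.8933e-5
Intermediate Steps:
d(s) = -1
u(M, X) = 8 + X (u(M, X) = 5 + (X - 1*(-3)) = 5 + (X + 3) = 5 + (3 + X) = 8 + X)
T(C, H) = -2 - 3*H (T(C, H) = 2 + (-3*H - 4) = 2 + (-4 - 3*H) = -2 - 3*H)
F = -8/3 (F = -(8 + 0*5)*(-2 - 3*(-1))/3 = -(8 + 0)*(-2 + 3)/3 = -8/3 ≈ -2.6667)
1/(25688 + F) = 1/(25688 - 8/3) = 1/(77056/3) = 3/77056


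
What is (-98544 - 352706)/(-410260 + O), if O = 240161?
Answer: 451250/170099 ≈ 2.6529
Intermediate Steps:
(-98544 - 352706)/(-410260 + O) = (-98544 - 352706)/(-410260 + 240161) = -451250/(-170099) = -451250*(-1/170099) = 451250/170099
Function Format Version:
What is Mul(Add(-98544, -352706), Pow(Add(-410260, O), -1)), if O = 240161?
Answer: Rational(451250, 170099) ≈ 2.6529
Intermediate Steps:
Mul(Add(-98544, -352706), Pow(Add(-410260, O), -1)) = Mul(Add(-98544, -352706), Pow(Add(-410260, 240161), -1)) = Mul(-451250, Pow(-170099, -1)) = Mul(-451250, Rational(-1, 170099)) = Rational(451250, 170099)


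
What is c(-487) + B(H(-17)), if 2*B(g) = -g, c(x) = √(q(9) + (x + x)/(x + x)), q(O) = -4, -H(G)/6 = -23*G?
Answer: 1173 + I*√3 ≈ 1173.0 + 1.732*I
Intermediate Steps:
H(G) = 138*G (H(G) = -(-138)*G = 138*G)
c(x) = I*√3 (c(x) = √(-4 + (x + x)/(x + x)) = √(-4 + (2*x)/((2*x))) = √(-4 + (2*x)*(1/(2*x))) = √(-4 + 1) = √(-3) = I*√3)
B(g) = -g/2 (B(g) = (-g)/2 = -g/2)
c(-487) + B(H(-17)) = I*√3 - 69*(-17) = I*√3 - ½*(-2346) = I*√3 + 1173 = 1173 + I*√3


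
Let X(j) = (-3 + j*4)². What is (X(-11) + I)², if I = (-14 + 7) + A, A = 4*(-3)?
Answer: 4796100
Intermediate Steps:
A = -12
I = -19 (I = (-14 + 7) - 12 = -7 - 12 = -19)
X(j) = (-3 + 4*j)²
(X(-11) + I)² = ((-3 + 4*(-11))² - 19)² = ((-3 - 44)² - 19)² = ((-47)² - 19)² = (2209 - 19)² = 2190² = 4796100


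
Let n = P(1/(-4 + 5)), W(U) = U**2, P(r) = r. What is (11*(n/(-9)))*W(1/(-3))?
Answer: -11/81 ≈ -0.13580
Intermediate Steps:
n = 1 (n = 1/(-4 + 5) = 1/1 = 1)
(11*(n/(-9)))*W(1/(-3)) = (11*(1/(-9)))*(1/(-3))**2 = (11*(1*(-1/9)))*(-1/3)**2 = (11*(-1/9))*(1/9) = -11/9*1/9 = -11/81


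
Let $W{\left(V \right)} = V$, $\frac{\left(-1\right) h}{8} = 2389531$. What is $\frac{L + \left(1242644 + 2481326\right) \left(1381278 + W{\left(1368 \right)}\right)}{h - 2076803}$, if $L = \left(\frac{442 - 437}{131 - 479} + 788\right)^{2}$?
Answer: $- \frac{27111146231584367}{111589706448} \approx -2.4295 \cdot 10^{5}$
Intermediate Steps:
$h = -19116248$ ($h = \left(-8\right) 2389531 = -19116248$)
$L = \frac{75196059961}{121104}$ ($L = \left(\frac{5}{-348} + 788\right)^{2} = \left(5 \left(- \frac{1}{348}\right) + 788\right)^{2} = \left(- \frac{5}{348} + 788\right)^{2} = \left(\frac{274219}{348}\right)^{2} = \frac{75196059961}{121104} \approx 6.2092 \cdot 10^{5}$)
$\frac{L + \left(1242644 + 2481326\right) \left(1381278 + W{\left(1368 \right)}\right)}{h - 2076803} = \frac{\frac{75196059961}{121104} + \left(1242644 + 2481326\right) \left(1381278 + 1368\right)}{-19116248 - 2076803} = \frac{\frac{75196059961}{121104} + 3723970 \cdot 1382646}{-21193051} = \left(\frac{75196059961}{121104} + 5148932224620\right) \left(- \frac{1}{21193051}\right) = \frac{623556363326440441}{121104} \left(- \frac{1}{21193051}\right) = - \frac{27111146231584367}{111589706448}$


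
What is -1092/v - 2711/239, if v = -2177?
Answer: -805837/74329 ≈ -10.841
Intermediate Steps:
-1092/v - 2711/239 = -1092/(-2177) - 2711/239 = -1092*(-1/2177) - 2711*1/239 = 156/311 - 2711/239 = -805837/74329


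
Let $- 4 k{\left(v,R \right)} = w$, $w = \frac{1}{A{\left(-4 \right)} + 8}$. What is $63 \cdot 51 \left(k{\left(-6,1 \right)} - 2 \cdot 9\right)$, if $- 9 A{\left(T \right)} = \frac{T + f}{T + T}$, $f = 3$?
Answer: $- \frac{33312384}{575} \approx -57935.0$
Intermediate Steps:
$A{\left(T \right)} = - \frac{3 + T}{18 T}$ ($A{\left(T \right)} = - \frac{\left(T + 3\right) \frac{1}{T + T}}{9} = - \frac{\left(3 + T\right) \frac{1}{2 T}}{9} = - \frac{\frac{1}{2} \frac{1}{T} \left(3 + T\right)}{9} = - \frac{3 + T}{18 T}$)
$w = \frac{72}{575}$ ($w = \frac{1}{\frac{-3 - -4}{18 \left(-4\right)} + 8} = \frac{1}{\frac{1}{18} \left(- \frac{1}{4}\right) \left(-3 + 4\right) + 8} = \frac{1}{\frac{1}{18} \left(- \frac{1}{4}\right) 1 + 8} = \frac{1}{- \frac{1}{72} + 8} = \frac{1}{\frac{575}{72}} = \frac{72}{575} \approx 0.12522$)
$k{\left(v,R \right)} = - \frac{18}{575}$ ($k{\left(v,R \right)} = \left(- \frac{1}{4}\right) \frac{72}{575} = - \frac{18}{575}$)
$63 \cdot 51 \left(k{\left(-6,1 \right)} - 2 \cdot 9\right) = 63 \cdot 51 \left(- \frac{18}{575} - 2 \cdot 9\right) = 3213 \left(- \frac{18}{575} - 18\right) = 3213 \left(- \frac{10368}{575}\right) = - \frac{33312384}{575}$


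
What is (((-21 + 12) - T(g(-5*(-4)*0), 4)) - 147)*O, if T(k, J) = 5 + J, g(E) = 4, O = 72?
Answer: -11880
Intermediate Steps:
(((-21 + 12) - T(g(-5*(-4)*0), 4)) - 147)*O = (((-21 + 12) - (5 + 4)) - 147)*72 = ((-9 - 1*9) - 147)*72 = ((-9 - 9) - 147)*72 = (-18 - 147)*72 = -165*72 = -11880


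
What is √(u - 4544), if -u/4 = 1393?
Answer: 6*I*√281 ≈ 100.58*I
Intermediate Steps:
u = -5572 (u = -4*1393 = -5572)
√(u - 4544) = √(-5572 - 4544) = √(-10116) = 6*I*√281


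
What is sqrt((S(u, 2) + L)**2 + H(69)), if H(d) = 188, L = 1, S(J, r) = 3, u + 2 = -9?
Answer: 2*sqrt(51) ≈ 14.283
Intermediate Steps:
u = -11 (u = -2 - 9 = -11)
sqrt((S(u, 2) + L)**2 + H(69)) = sqrt((3 + 1)**2 + 188) = sqrt(4**2 + 188) = sqrt(16 + 188) = sqrt(204) = 2*sqrt(51)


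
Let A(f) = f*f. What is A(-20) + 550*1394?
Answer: 767100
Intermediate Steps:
A(f) = f**2
A(-20) + 550*1394 = (-20)**2 + 550*1394 = 400 + 766700 = 767100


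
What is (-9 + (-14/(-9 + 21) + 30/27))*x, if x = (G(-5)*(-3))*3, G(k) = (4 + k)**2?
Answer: 163/2 ≈ 81.500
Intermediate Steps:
x = -9 (x = ((4 - 5)**2*(-3))*3 = ((-1)**2*(-3))*3 = (1*(-3))*3 = -3*3 = -9)
(-9 + (-14/(-9 + 21) + 30/27))*x = (-9 + (-14/(-9 + 21) + 30/27))*(-9) = (-9 + (-14/12 + 30*(1/27)))*(-9) = (-9 + (-14*1/12 + 10/9))*(-9) = (-9 + (-7/6 + 10/9))*(-9) = (-9 - 1/18)*(-9) = -163/18*(-9) = 163/2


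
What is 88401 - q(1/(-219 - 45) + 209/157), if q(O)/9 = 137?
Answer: 87168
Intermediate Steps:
q(O) = 1233 (q(O) = 9*137 = 1233)
88401 - q(1/(-219 - 45) + 209/157) = 88401 - 1*1233 = 88401 - 1233 = 87168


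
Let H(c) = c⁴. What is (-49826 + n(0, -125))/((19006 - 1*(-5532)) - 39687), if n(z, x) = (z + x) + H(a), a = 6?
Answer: 48655/15149 ≈ 3.2118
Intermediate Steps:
n(z, x) = 1296 + x + z (n(z, x) = (z + x) + 6⁴ = (x + z) + 1296 = 1296 + x + z)
(-49826 + n(0, -125))/((19006 - 1*(-5532)) - 39687) = (-49826 + (1296 - 125 + 0))/((19006 - 1*(-5532)) - 39687) = (-49826 + 1171)/((19006 + 5532) - 39687) = -48655/(24538 - 39687) = -48655/(-15149) = -48655*(-1/15149) = 48655/15149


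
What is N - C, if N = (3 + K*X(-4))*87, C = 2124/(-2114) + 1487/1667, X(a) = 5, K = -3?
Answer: -1839349241/1762019 ≈ -1043.9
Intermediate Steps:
C = -198595/1762019 (C = 2124*(-1/2114) + 1487*(1/1667) = -1062/1057 + 1487/1667 = -198595/1762019 ≈ -0.11271)
N = -1044 (N = (3 - 3*5)*87 = (3 - 15)*87 = -12*87 = -1044)
N - C = -1044 - 1*(-198595/1762019) = -1044 + 198595/1762019 = -1839349241/1762019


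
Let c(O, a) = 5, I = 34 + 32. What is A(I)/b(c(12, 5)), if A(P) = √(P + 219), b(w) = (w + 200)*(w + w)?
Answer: √285/2050 ≈ 0.0082351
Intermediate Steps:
I = 66
b(w) = 2*w*(200 + w) (b(w) = (200 + w)*(2*w) = 2*w*(200 + w))
A(P) = √(219 + P)
A(I)/b(c(12, 5)) = √(219 + 66)/((2*5*(200 + 5))) = √285/((2*5*205)) = √285/2050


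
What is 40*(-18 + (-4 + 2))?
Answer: -800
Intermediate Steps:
40*(-18 + (-4 + 2)) = 40*(-18 - 2) = 40*(-20) = -800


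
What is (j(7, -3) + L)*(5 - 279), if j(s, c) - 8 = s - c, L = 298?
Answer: -86584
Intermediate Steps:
j(s, c) = 8 + s - c (j(s, c) = 8 + (s - c) = 8 + s - c)
(j(7, -3) + L)*(5 - 279) = ((8 + 7 - 1*(-3)) + 298)*(5 - 279) = ((8 + 7 + 3) + 298)*(-274) = (18 + 298)*(-274) = 316*(-274) = -86584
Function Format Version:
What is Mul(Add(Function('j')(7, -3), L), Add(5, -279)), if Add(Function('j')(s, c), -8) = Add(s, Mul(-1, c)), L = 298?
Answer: -86584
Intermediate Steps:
Function('j')(s, c) = Add(8, s, Mul(-1, c)) (Function('j')(s, c) = Add(8, Add(s, Mul(-1, c))) = Add(8, s, Mul(-1, c)))
Mul(Add(Function('j')(7, -3), L), Add(5, -279)) = Mul(Add(Add(8, 7, Mul(-1, -3)), 298), Add(5, -279)) = Mul(Add(Add(8, 7, 3), 298), -274) = Mul(Add(18, 298), -274) = Mul(316, -274) = -86584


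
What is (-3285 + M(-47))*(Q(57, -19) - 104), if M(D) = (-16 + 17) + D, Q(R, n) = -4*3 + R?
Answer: 196529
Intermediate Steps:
Q(R, n) = -12 + R
M(D) = 1 + D
(-3285 + M(-47))*(Q(57, -19) - 104) = (-3285 + (1 - 47))*((-12 + 57) - 104) = (-3285 - 46)*(45 - 104) = -3331*(-59) = 196529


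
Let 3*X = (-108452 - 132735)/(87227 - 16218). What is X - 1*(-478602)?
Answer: 101954907067/213027 ≈ 4.7860e+5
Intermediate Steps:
X = -241187/213027 (X = ((-108452 - 132735)/(87227 - 16218))/3 = (-241187/71009)/3 = (-241187*1/71009)/3 = (⅓)*(-241187/71009) = -241187/213027 ≈ -1.1322)
X - 1*(-478602) = -241187/213027 - 1*(-478602) = -241187/213027 + 478602 = 101954907067/213027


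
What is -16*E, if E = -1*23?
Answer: 368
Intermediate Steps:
E = -23
-16*E = -16*(-23) = 368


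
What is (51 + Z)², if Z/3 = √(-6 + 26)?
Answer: 2781 + 612*√5 ≈ 4149.5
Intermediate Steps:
Z = 6*√5 (Z = 3*√(-6 + 26) = 3*√20 = 3*(2*√5) = 6*√5 ≈ 13.416)
(51 + Z)² = (51 + 6*√5)²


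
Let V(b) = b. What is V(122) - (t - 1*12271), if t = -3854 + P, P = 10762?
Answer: 5485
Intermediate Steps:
t = 6908 (t = -3854 + 10762 = 6908)
V(122) - (t - 1*12271) = 122 - (6908 - 1*12271) = 122 - (6908 - 12271) = 122 - 1*(-5363) = 122 + 5363 = 5485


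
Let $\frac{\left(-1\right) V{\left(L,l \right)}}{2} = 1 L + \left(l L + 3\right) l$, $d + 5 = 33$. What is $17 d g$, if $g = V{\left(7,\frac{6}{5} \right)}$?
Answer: $- \frac{492184}{25} \approx -19687.0$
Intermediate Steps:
$d = 28$ ($d = -5 + 33 = 28$)
$V{\left(L,l \right)} = - 2 L - 2 l \left(3 + L l\right)$ ($V{\left(L,l \right)} = - 2 \left(1 L + \left(l L + 3\right) l\right) = - 2 \left(L + \left(L l + 3\right) l\right) = - 2 \left(L + \left(3 + L l\right) l\right) = - 2 \left(L + l \left(3 + L l\right)\right) = - 2 L - 2 l \left(3 + L l\right)$)
$g = - \frac{1034}{25}$ ($g = - 6 \cdot \frac{6}{5} - 14 - 14 \left(\frac{6}{5}\right)^{2} = - 6 \cdot 6 \cdot \frac{1}{5} - 14 - 14 \left(6 \cdot \frac{1}{5}\right)^{2} = \left(-6\right) \frac{6}{5} - 14 - 14 \left(\frac{6}{5}\right)^{2} = - \frac{36}{5} - 14 - 14 \cdot \frac{36}{25} = - \frac{36}{5} - 14 - \frac{504}{25} = - \frac{1034}{25} \approx -41.36$)
$17 d g = 17 \cdot 28 \left(- \frac{1034}{25}\right) = 476 \left(- \frac{1034}{25}\right) = - \frac{492184}{25}$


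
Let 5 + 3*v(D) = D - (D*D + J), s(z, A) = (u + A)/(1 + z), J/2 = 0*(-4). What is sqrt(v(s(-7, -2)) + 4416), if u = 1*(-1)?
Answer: sqrt(158919)/6 ≈ 66.441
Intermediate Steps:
J = 0 (J = 2*(0*(-4)) = 2*0 = 0)
u = -1
s(z, A) = (-1 + A)/(1 + z)
v(D) = -5/3 - D**2/3 + D/3 (v(D) = -5/3 + (D - (D*D + 0))/3 = -5/3 + (D - (D**2 + 0))/3 = -5/3 + (D - D**2)/3 = -5/3 + (-D**2/3 + D/3) = -5/3 - D**2/3 + D/3)
sqrt(v(s(-7, -2)) + 4416) = sqrt((-5/3 - (-1 - 2)**2/(1 - 7)**2/3 + ((-1 - 2)/(1 - 7))/3) + 4416) = sqrt((-5/3 - (-3/(-6))**2/3 + (-3/(-6))/3) + 4416) = sqrt((-5/3 - (-1/6*(-3))**2/3 + (-1/6*(-3))/3) + 4416) = sqrt((-5/3 - (1/2)**2/3 + (1/3)*(1/2)) + 4416) = sqrt((-5/3 - 1/3*1/4 + 1/6) + 4416) = sqrt((-5/3 - 1/12 + 1/6) + 4416) = sqrt(-19/12 + 4416) = sqrt(52973/12) = sqrt(158919)/6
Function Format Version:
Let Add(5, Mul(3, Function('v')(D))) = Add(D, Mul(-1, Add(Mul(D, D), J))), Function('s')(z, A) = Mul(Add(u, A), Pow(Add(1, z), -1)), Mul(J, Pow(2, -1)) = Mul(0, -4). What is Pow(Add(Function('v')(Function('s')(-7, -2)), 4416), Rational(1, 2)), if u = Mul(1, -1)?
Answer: Mul(Rational(1, 6), Pow(158919, Rational(1, 2))) ≈ 66.441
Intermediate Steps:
J = 0 (J = Mul(2, Mul(0, -4)) = Mul(2, 0) = 0)
u = -1
Function('s')(z, A) = Mul(Pow(Add(1, z), -1), Add(-1, A)) (Function('s')(z, A) = Mul(Add(-1, A), Pow(Add(1, z), -1)) = Mul(Pow(Add(1, z), -1), Add(-1, A)))
Function('v')(D) = Add(Rational(-5, 3), Mul(Rational(-1, 3), Pow(D, 2)), Mul(Rational(1, 3), D)) (Function('v')(D) = Add(Rational(-5, 3), Mul(Rational(1, 3), Add(D, Mul(-1, Add(Mul(D, D), 0))))) = Add(Rational(-5, 3), Mul(Rational(1, 3), Add(D, Mul(-1, Add(Pow(D, 2), 0))))) = Add(Rational(-5, 3), Mul(Rational(1, 3), Add(D, Mul(-1, Pow(D, 2))))) = Add(Rational(-5, 3), Add(Mul(Rational(-1, 3), Pow(D, 2)), Mul(Rational(1, 3), D))) = Add(Rational(-5, 3), Mul(Rational(-1, 3), Pow(D, 2)), Mul(Rational(1, 3), D)))
Pow(Add(Function('v')(Function('s')(-7, -2)), 4416), Rational(1, 2)) = Pow(Add(Add(Rational(-5, 3), Mul(Rational(-1, 3), Pow(Mul(Pow(Add(1, -7), -1), Add(-1, -2)), 2)), Mul(Rational(1, 3), Mul(Pow(Add(1, -7), -1), Add(-1, -2)))), 4416), Rational(1, 2)) = Pow(Add(Add(Rational(-5, 3), Mul(Rational(-1, 3), Pow(Mul(Pow(-6, -1), -3), 2)), Mul(Rational(1, 3), Mul(Pow(-6, -1), -3))), 4416), Rational(1, 2)) = Pow(Add(Add(Rational(-5, 3), Mul(Rational(-1, 3), Pow(Mul(Rational(-1, 6), -3), 2)), Mul(Rational(1, 3), Mul(Rational(-1, 6), -3))), 4416), Rational(1, 2)) = Pow(Add(Add(Rational(-5, 3), Mul(Rational(-1, 3), Pow(Rational(1, 2), 2)), Mul(Rational(1, 3), Rational(1, 2))), 4416), Rational(1, 2)) = Pow(Add(Add(Rational(-5, 3), Mul(Rational(-1, 3), Rational(1, 4)), Rational(1, 6)), 4416), Rational(1, 2)) = Pow(Add(Add(Rational(-5, 3), Rational(-1, 12), Rational(1, 6)), 4416), Rational(1, 2)) = Pow(Add(Rational(-19, 12), 4416), Rational(1, 2)) = Pow(Rational(52973, 12), Rational(1, 2)) = Mul(Rational(1, 6), Pow(158919, Rational(1, 2)))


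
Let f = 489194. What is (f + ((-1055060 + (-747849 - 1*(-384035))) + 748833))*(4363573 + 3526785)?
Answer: -1426947573226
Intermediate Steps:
(f + ((-1055060 + (-747849 - 1*(-384035))) + 748833))*(4363573 + 3526785) = (489194 + ((-1055060 + (-747849 - 1*(-384035))) + 748833))*(4363573 + 3526785) = (489194 + ((-1055060 + (-747849 + 384035)) + 748833))*7890358 = (489194 + ((-1055060 - 363814) + 748833))*7890358 = (489194 + (-1418874 + 748833))*7890358 = (489194 - 670041)*7890358 = -180847*7890358 = -1426947573226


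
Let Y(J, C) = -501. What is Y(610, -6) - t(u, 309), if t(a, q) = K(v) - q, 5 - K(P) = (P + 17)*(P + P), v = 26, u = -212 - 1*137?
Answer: 2039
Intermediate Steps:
u = -349 (u = -212 - 137 = -349)
K(P) = 5 - 2*P*(17 + P) (K(P) = 5 - (P + 17)*(P + P) = 5 - (17 + P)*2*P = 5 - 2*P*(17 + P))
t(a, q) = -2231 - q (t(a, q) = (5 - 34*26 - 2*26²) - q = (5 - 884 - 2*676) - q = (5 - 884 - 1352) - q = -2231 - q)
Y(610, -6) - t(u, 309) = -501 - (-2231 - 1*309) = -501 - (-2231 - 309) = -501 - 1*(-2540) = -501 + 2540 = 2039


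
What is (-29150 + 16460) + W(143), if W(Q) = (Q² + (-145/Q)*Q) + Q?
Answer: 7757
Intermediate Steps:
W(Q) = -145 + Q + Q² (W(Q) = (Q² - 145) + Q = (-145 + Q²) + Q = -145 + Q + Q²)
(-29150 + 16460) + W(143) = (-29150 + 16460) + (-145 + 143 + 143²) = -12690 + (-145 + 143 + 20449) = -12690 + 20447 = 7757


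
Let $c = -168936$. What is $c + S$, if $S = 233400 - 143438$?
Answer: $-78974$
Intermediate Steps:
$S = 89962$
$c + S = -168936 + 89962 = -78974$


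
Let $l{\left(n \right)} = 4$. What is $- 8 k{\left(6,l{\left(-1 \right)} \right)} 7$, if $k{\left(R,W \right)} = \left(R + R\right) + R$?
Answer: $-1008$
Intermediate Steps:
$k{\left(R,W \right)} = 3 R$ ($k{\left(R,W \right)} = 2 R + R = 3 R$)
$- 8 k{\left(6,l{\left(-1 \right)} \right)} 7 = - 8 \cdot 3 \cdot 6 \cdot 7 = \left(-8\right) 18 \cdot 7 = \left(-144\right) 7 = -1008$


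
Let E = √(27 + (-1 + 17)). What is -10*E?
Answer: -10*√43 ≈ -65.574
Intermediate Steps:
E = √43 (E = √(27 + 16) = √43 ≈ 6.5574)
-10*E = -10*√43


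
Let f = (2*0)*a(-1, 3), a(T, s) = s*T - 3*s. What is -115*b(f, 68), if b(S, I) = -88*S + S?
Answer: 0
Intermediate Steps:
a(T, s) = -3*s + T*s (a(T, s) = T*s - 3*s = -3*s + T*s)
f = 0 (f = (2*0)*(3*(-3 - 1)) = 0*(3*(-4)) = 0*(-12) = 0)
b(S, I) = -87*S
-115*b(f, 68) = -(-10005)*0 = -115*0 = 0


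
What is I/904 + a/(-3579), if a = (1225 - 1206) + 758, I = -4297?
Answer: -5360457/1078472 ≈ -4.9704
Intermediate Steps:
a = 777 (a = 19 + 758 = 777)
I/904 + a/(-3579) = -4297/904 + 777/(-3579) = -4297*1/904 + 777*(-1/3579) = -4297/904 - 259/1193 = -5360457/1078472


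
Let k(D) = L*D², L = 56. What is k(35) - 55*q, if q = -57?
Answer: 71735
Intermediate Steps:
k(D) = 56*D²
k(35) - 55*q = 56*35² - 55*(-57) = 56*1225 - 1*(-3135) = 68600 + 3135 = 71735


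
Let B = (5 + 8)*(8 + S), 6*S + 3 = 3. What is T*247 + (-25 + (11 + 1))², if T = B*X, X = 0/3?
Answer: 169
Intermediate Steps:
S = 0 (S = -½ + (⅙)*3 = -½ + ½ = 0)
B = 104 (B = (5 + 8)*(8 + 0) = 13*8 = 104)
X = 0 (X = 0*(⅓) = 0)
T = 0 (T = 104*0 = 0)
T*247 + (-25 + (11 + 1))² = 0*247 + (-25 + (11 + 1))² = 0 + (-25 + 12)² = 0 + (-13)² = 0 + 169 = 169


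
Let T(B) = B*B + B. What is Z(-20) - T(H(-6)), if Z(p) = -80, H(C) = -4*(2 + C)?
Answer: -352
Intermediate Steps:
H(C) = -8 - 4*C
T(B) = B + B**2 (T(B) = B**2 + B = B + B**2)
Z(-20) - T(H(-6)) = -80 - (-8 - 4*(-6))*(1 + (-8 - 4*(-6))) = -80 - (-8 + 24)*(1 + (-8 + 24)) = -80 - 16*(1 + 16) = -80 - 16*17 = -80 - 1*272 = -80 - 272 = -352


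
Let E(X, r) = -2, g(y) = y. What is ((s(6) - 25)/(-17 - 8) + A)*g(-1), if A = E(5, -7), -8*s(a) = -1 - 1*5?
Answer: 103/100 ≈ 1.0300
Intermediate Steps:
s(a) = ¾ (s(a) = -(-1 - 1*5)/8 = -(-1 - 5)/8 = -⅛*(-6) = ¾)
A = -2
((s(6) - 25)/(-17 - 8) + A)*g(-1) = ((¾ - 25)/(-17 - 8) - 2)*(-1) = (-97/4/(-25) - 2)*(-1) = (-97/4*(-1/25) - 2)*(-1) = (97/100 - 2)*(-1) = -103/100*(-1) = 103/100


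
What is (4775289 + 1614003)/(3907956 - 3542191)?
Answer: 6389292/365765 ≈ 17.468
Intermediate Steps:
(4775289 + 1614003)/(3907956 - 3542191) = 6389292/365765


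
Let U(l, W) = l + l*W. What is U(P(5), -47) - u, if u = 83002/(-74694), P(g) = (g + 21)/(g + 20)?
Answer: -43629487/933675 ≈ -46.729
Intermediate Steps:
P(g) = (21 + g)/(20 + g)
U(l, W) = l + W*l
u = -41501/37347 (u = 83002*(-1/74694) = -41501/37347 ≈ -1.1112)
U(P(5), -47) - u = ((21 + 5)/(20 + 5))*(1 - 47) - 1*(-41501/37347) = (26/25)*(-46) + 41501/37347 = -1196/25 + 41501/37347 = -43629487/933675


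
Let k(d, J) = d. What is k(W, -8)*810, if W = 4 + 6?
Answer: 8100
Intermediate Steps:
W = 10
k(W, -8)*810 = 10*810 = 8100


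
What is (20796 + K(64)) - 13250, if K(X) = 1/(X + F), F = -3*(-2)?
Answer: 528221/70 ≈ 7546.0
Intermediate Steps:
F = 6
K(X) = 1/(6 + X) (K(X) = 1/(X + 6) = 1/(6 + X))
(20796 + K(64)) - 13250 = (20796 + 1/(6 + 64)) - 13250 = (20796 + 1/70) - 13250 = 1455721/70 - 13250 = 528221/70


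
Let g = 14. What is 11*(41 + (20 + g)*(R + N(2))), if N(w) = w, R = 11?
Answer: 5313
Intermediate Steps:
11*(41 + (20 + g)*(R + N(2))) = 11*(41 + (20 + 14)*(11 + 2)) = 11*(41 + 34*13) = 11*(41 + 442) = 11*483 = 5313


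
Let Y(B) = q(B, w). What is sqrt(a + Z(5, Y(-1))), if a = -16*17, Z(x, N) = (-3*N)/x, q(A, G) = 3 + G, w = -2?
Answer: I*sqrt(6815)/5 ≈ 16.511*I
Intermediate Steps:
Y(B) = 1 (Y(B) = 3 - 2 = 1)
Z(x, N) = -3*N/x
a = -272
sqrt(a + Z(5, Y(-1))) = sqrt(-272 - 3*1/5) = sqrt(-272 - 3*1*1/5) = sqrt(-272 - 3/5) = sqrt(-1363/5) = I*sqrt(6815)/5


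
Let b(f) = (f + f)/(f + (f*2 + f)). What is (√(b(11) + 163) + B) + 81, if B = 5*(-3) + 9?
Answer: 75 + √654/2 ≈ 87.787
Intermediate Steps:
b(f) = ½ (b(f) = (2*f)/(f + (2*f + f)) = (2*f)/(f + 3*f) = (2*f)/((4*f)) = (2*f)*(1/(4*f)) = ½)
B = -6 (B = -15 + 9 = -6)
(√(b(11) + 163) + B) + 81 = (√(½ + 163) - 6) + 81 = (√(327/2) - 6) + 81 = (√654/2 - 6) + 81 = (-6 + √654/2) + 81 = 75 + √654/2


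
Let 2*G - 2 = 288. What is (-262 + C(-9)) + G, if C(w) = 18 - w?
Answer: -90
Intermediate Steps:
G = 145 (G = 1 + (1/2)*288 = 1 + 144 = 145)
(-262 + C(-9)) + G = (-262 + (18 - 1*(-9))) + 145 = (-262 + (18 + 9)) + 145 = (-262 + 27) + 145 = -235 + 145 = -90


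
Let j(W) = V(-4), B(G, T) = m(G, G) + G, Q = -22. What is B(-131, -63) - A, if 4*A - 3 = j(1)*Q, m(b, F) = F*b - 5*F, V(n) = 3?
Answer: 70803/4 ≈ 17701.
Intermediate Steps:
m(b, F) = -5*F + F*b
B(G, T) = G + G*(-5 + G) (B(G, T) = G*(-5 + G) + G = G + G*(-5 + G))
j(W) = 3
A = -63/4 (A = ¾ + (3*(-22))/4 = ¾ + (¼)*(-66) = ¾ - 33/2 = -63/4 ≈ -15.750)
B(-131, -63) - A = -131*(-4 - 131) - 1*(-63/4) = -131*(-135) + 63/4 = 17685 + 63/4 = 70803/4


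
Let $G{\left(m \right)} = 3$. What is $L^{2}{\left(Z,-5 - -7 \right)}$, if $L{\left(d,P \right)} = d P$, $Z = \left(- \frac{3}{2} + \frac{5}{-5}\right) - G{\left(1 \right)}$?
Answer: $121$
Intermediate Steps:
$Z = - \frac{11}{2}$ ($Z = \left(- \frac{3}{2} + \frac{5}{-5}\right) - 3 = \left(\left(-3\right) \frac{1}{2} + 5 \left(- \frac{1}{5}\right)\right) - 3 = \left(- \frac{3}{2} - 1\right) - 3 = - \frac{5}{2} - 3 = - \frac{11}{2} \approx -5.5$)
$L{\left(d,P \right)} = P d$
$L^{2}{\left(Z,-5 - -7 \right)} = \left(\left(-5 - -7\right) \left(- \frac{11}{2}\right)\right)^{2} = \left(\left(-5 + 7\right) \left(- \frac{11}{2}\right)\right)^{2} = \left(2 \left(- \frac{11}{2}\right)\right)^{2} = \left(-11\right)^{2} = 121$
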